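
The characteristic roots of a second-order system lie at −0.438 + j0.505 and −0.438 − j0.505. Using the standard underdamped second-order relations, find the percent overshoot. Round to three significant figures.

The poles are at −σ ± jω_d with σ = 0.438 and ω_d = 0.505, so ω_n = √(σ²+ω_d²) = 0.668 rad/s and ζ = σ/ω_n = 0.655.
Overshoot: exp(−π·0.655/√(1−0.655²)) = 0.0656, i.e. 6.56%.

%OS ≈ 6.56%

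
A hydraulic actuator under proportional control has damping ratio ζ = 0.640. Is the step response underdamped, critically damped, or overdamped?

Since ζ = 0.640 < 1, the system is underdamped.

underdamped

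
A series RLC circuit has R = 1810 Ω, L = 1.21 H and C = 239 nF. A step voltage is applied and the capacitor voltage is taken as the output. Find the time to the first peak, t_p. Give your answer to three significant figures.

t_p ≈ 0.00185 s

For a series RLC circuit (capacitor voltage as output), ω_n = 1/√(LC) = 1/√(1.21 H · 239 nF) = 1860 rad/s.
ζ = (R/2)·√(C/L) = (1810/2)·√(239 nF/1.21 H) = 0.402.
ω_d = ω_n√(1−ζ²) = 1700 rad/s. t_p = π/ω_d = 0.00185 s.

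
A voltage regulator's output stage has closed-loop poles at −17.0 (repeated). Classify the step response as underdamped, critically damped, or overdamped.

Since there is a repeated negative-real pole, the response is critically damped.

critically damped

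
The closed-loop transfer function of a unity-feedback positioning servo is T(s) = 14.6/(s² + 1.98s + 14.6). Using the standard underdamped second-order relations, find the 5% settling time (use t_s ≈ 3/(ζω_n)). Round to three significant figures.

Comparing the denominator to s² + 2ζω_n s + ω_n²: ω_n = √14.6 = 3.82 rad/s, and 2ζω_n = 1.98 so ζ = 1.98/(2·3.82) = 0.259.
t_s ≈ 3/(ζω_n) = 3/(0.259·3.82) = 3.03 s.

t_s ≈ 3.03 s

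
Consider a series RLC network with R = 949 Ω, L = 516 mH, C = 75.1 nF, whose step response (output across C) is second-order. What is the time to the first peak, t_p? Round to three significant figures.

t_p ≈ 0.000629 s

For a series RLC circuit (capacitor voltage as output), ω_n = 1/√(LC) = 1/√(516 mH · 75.1 nF) = 5080 rad/s.
ζ = (R/2)·√(C/L) = (949/2)·√(75.1 nF/516 mH) = 0.181.
ω_d = 5080·√(1 − 0.181²) = 5000 rad/s. t_p = π/ω_d = 0.000629 s.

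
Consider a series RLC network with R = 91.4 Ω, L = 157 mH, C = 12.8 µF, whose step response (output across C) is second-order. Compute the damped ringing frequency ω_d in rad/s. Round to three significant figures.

For a series RLC circuit (capacitor voltage as output), ω_n = 1/√(LC) = 1/√(157 mH · 12.8 µF) = 705 rad/s.
ζ = (R/2)·√(C/L) = (91.4/2)·√(12.8 µF/157 mH) = 0.413.
ω_d = ω_n√(1−ζ²) = 643 rad/s.

ω_d ≈ 643 rad/s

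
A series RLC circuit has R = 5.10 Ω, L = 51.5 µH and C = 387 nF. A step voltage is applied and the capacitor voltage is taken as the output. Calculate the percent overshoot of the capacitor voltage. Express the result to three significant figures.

For a series RLC circuit (capacitor voltage as output), ω_n = 1/√(LC) = 1/√(51.5 µH · 387 nF) = 224000 rad/s.
ζ = (R/2)·√(C/L) = (5.10/2)·√(387 nF/51.5 µH) = 0.221.
%OS = 100·exp(−πζ/√(1−ζ²)) = 49.1%.

%OS ≈ 49.1%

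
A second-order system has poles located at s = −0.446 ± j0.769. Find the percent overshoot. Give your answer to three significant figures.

%OS ≈ 16.2%

With σ = 0.446, ω_d = 0.769: ω_n = √(σ²+ω_d²) = 0.889 rad/s, ζ = σ/ω_n = 0.502.
%OS = 100·exp(−πζ/√(1−ζ²)) = 16.2%.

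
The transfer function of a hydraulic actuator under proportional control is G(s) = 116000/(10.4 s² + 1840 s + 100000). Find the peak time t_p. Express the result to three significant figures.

Dividing through by 10.4: denominator becomes s² + 176.9 s + 9615.
So ω_n = √9615 = 98.1 rad/s and ζ = 176.9/(2·98.1) = 0.902.
ω_d = 98.1·√(1 − 0.902²) = 42.3 rad/s. t_p = π/ω_d = 0.0743 s.

t_p ≈ 0.0743 s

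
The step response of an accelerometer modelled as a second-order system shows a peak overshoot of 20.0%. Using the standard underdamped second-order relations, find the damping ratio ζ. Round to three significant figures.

ζ ≈ 0.456

ζ = −ln(OS)/√(π² + (ln OS)²). With OS = 0.200, ln OS = −1.609 and ζ = 1.609/3.530 = 0.456.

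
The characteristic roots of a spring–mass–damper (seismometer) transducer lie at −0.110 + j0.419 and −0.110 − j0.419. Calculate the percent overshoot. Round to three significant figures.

With σ = 0.110, ω_d = 0.419: ω_n = √(σ²+ω_d²) = 0.433 rad/s, ζ = σ/ω_n = 0.254.
%OS = 100·exp(−πζ/√(1−ζ²)) = 43.8%.

%OS ≈ 43.8%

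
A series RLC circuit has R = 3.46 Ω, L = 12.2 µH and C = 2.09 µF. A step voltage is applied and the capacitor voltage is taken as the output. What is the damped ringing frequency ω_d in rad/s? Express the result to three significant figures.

For a series RLC circuit (capacitor voltage as output), ω_n = 1/√(LC) = 1/√(12.2 µH · 2.09 µF) = 198000 rad/s.
ζ = (R/2)·√(C/L) = (3.46/2)·√(2.09 µF/12.2 µH) = 0.716.
ω_d = 198000·√(1 − 0.716²) = 138000 rad/s.

ω_d ≈ 138000 rad/s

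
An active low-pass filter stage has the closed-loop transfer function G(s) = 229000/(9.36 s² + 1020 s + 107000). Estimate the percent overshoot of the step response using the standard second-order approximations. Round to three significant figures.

%OS ≈ 15.6%

Dividing through by 9.36: denominator becomes s² + 109.0 s + 11430.
So ω_n = √11430 = 107 rad/s and ζ = 109.0/(2·107) = 0.510.
Overshoot: exp(−π·0.510/√(1−0.510²)) = 0.156, i.e. 15.6%.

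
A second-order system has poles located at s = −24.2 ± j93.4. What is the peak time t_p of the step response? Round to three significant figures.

t_p ≈ 0.0336 s

t_p = π/ω_d with ω_d = 93.4 (the imaginary part), so t_p = 0.0336 s.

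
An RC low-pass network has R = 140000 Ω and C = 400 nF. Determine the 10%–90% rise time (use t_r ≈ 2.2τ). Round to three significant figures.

τ = RC = 140000 × 400 nF = 0.0560 s.
t_r ≈ 2.2τ = 0.123 s.

t_r ≈ 0.123 s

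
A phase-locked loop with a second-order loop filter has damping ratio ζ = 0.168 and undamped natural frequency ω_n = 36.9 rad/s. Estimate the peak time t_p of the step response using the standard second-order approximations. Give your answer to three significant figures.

t_p ≈ 0.0864 s

The damped frequency is ω_d = ω_n√(1−ζ²) = 36.9·√(1−0.0282) = 36.4 rad/s.
Peak time t_p = π/ω_d = π/36.4 = 0.0864 s.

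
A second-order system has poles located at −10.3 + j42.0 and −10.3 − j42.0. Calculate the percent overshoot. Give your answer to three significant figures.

%OS ≈ 46.3%

The poles are at −σ ± jω_d with σ = 10.3 and ω_d = 42.0, so ω_n = √(σ²+ω_d²) = 43.2 rad/s and ζ = σ/ω_n = 0.238.
%OS = 100 e^{−πζ/√(1−ζ²)} with ζ = 0.238 gives 46.3%.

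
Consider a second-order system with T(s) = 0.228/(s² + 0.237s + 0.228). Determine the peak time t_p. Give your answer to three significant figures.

Comparing the denominator to s² + 2ζω_n s + ω_n²: ω_n = √0.228 = 0.477 rad/s, and 2ζω_n = 0.237 so ζ = 0.237/(2·0.477) = 0.248.
ω_d = ω_n√(1−ζ²) = 0.463 rad/s. Then t_p = π/ω_d = 6.79 s.

t_p ≈ 6.79 s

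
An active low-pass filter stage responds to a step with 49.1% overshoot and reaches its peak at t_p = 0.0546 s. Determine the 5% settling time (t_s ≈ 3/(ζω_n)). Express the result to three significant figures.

t_s ≈ 0.230 s

From the overshoot, ζ = −ln(OS)/√(π²+ln²(OS)) = 0.221.
From t_p = π/ω_d, ω_d = π/0.0546 = 57.5 rad/s, so ω_n = ω_d/√(1−ζ²) = 59.0 rad/s.
t_s ≈ 3/(ζω_n) = 3/(0.221·59.0) = 0.230 s.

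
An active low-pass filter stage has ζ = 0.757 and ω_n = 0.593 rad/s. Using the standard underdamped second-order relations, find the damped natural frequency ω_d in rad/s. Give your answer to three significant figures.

ω_d ≈ 0.387 rad/s

ω_d = ω_n√(1−ζ²) = 0.593·√0.427 = 0.387 rad/s.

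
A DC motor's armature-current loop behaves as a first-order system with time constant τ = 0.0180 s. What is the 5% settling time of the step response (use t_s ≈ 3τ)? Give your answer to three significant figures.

t_s ≈ 0.0540 s

t_s ≈ 3τ = 0.0540 s.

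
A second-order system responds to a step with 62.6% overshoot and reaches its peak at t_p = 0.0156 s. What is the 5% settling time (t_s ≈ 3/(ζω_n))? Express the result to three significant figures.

t_s ≈ 0.0999 s

The overshoot fixes ζ = −ln(OS)/√(π²+ln²(OS)) = 0.147.
From t_p = π/ω_d, ω_d = π/0.0156 = 201 rad/s, so ω_n = ω_d/√(1−ζ²) = 204 rad/s.
t_s ≈ 3/(ζω_n) = 3/(0.147·204) = 0.0999 s.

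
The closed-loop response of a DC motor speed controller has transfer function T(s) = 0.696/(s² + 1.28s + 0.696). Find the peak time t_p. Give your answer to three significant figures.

ω_n = √0.696 = 0.834 rad/s; ζ = 1.28/(2·0.834) = 0.767.
ω_d = 0.834·√(1 − 0.767²) = 0.535 rad/s. Then t_p = π/ω_d = 5.87 s.

t_p ≈ 5.87 s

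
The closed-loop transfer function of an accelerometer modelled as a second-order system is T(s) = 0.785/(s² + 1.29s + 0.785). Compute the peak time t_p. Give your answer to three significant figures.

Matching coefficients with s² + 2ζω_n s + ω_n² gives ω_n² = 0.785 ⇒ ω_n = 0.886 rad/s, and ζ = 1.29/(2ω_n) = 0.728.
The damped frequency ω_d = ω_n√(1−ζ²) = 0.607 rad/s. Then t_p = π/ω_d = 5.17 s.

t_p ≈ 5.17 s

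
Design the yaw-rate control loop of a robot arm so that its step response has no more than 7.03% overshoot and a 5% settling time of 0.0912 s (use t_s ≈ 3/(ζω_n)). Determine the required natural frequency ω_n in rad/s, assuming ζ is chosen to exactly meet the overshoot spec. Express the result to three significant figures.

ω_n ≈ 51.0 rad/s

From %OS = 100·exp(−πζ/√(1−ζ²)), invert to get ζ = −ln(OS)/√(π² + ln²(OS)) with OS = 0.0703.
−ln 0.0703 = 2.655, so ζ = 2.655/√(π² + 7.049) = 0.645.
From t_s ≈ 3/(ζω_n): ω_n = 3/(ζ·t_s) = 3/(0.645·0.0912) = 51.0 rad/s.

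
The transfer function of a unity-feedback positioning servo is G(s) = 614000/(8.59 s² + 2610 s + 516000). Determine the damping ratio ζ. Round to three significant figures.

ζ ≈ 0.620

Dividing through by 8.59: denominator becomes s² + 303.8 s + 60070.
So ω_n = √60070 = 245 rad/s and ζ = 303.8/(2·245) = 0.620.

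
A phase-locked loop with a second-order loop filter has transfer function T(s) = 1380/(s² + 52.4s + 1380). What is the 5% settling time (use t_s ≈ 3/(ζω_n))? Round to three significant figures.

t_s ≈ 0.115 s

Comparing the denominator to s² + 2ζω_n s + ω_n²: ω_n = √1380 = 37.1 rad/s, and 2ζω_n = 52.4 so ζ = 52.4/(2·37.1) = 0.705.
t_s ≈ 3/(ζω_n) = 3/(0.705·37.1) = 0.115 s.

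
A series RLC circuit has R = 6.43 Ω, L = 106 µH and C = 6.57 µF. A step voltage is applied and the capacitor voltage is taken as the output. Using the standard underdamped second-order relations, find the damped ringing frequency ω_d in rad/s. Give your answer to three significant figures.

For a series RLC circuit (capacitor voltage as output), ω_n = 1/√(LC) = 1/√(106 µH · 6.57 µF) = 37900 rad/s.
ζ = (R/2)·√(C/L) = (6.43/2)·√(6.57 µF/106 µH) = 0.800.
ω_d = ω_n√(1−ζ²) = 22700 rad/s.

ω_d ≈ 22700 rad/s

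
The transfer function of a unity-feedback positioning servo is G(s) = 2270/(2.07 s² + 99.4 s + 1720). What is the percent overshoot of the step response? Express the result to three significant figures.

Dividing through by 2.07: denominator becomes s² + 48.02 s + 830.9.
So ω_n = √830.9 = 28.8 rad/s and ζ = 48.02/(2·28.8) = 0.833.
%OS = 100·exp(−πζ/√(1−ζ²)) = 0.884%.

%OS ≈ 0.884%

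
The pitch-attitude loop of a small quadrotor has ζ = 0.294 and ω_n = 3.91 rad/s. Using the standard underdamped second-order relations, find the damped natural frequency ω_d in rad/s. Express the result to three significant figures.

ω_d = ω_n√(1−ζ²) = 3.91·√0.914 = 3.74 rad/s.

ω_d ≈ 3.74 rad/s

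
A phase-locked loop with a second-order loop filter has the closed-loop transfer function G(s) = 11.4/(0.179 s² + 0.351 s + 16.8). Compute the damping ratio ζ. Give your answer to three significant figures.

Dividing through by 0.179: denominator becomes s² + 1.961 s + 93.85.
So ω_n = √93.85 = 9.69 rad/s and ζ = 1.961/(2·9.69) = 0.101.

ζ ≈ 0.101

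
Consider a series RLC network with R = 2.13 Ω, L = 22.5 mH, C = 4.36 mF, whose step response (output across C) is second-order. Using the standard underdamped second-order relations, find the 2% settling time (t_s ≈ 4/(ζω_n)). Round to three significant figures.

t_s ≈ 0.0845 s

For a series RLC circuit (capacitor voltage as output), ω_n = 1/√(LC) = 1/√(22.5 mH · 4.36 mF) = 101 rad/s.
ζ = (R/2)·√(C/L) = (2.13/2)·√(4.36 mF/22.5 mH) = 0.469.
t_s ≈ 4/(ζω_n) = 0.0845 s.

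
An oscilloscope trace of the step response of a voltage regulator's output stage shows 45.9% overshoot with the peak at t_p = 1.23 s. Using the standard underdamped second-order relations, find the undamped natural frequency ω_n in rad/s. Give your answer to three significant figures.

ω_n ≈ 2.63 rad/s

From the overshoot, ζ = −ln(OS)/√(π²+ln²(OS)) = 0.241.
From t_p = π/ω_d, ω_d = π/1.23 = 2.55 rad/s, so ω_n = ω_d/√(1−ζ²) = 2.63 rad/s.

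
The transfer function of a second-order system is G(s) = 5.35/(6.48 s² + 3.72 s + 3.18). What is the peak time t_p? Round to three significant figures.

t_p ≈ 4.92 s

Dividing through by 6.48: denominator becomes s² + 0.5741 s + 0.4907.
So ω_n = √0.4907 = 0.701 rad/s and ζ = 0.5741/(2·0.701) = 0.410.
ω_d = ω_n√(1−ζ²) = 0.639 rad/s. t_p = π/ω_d = 4.92 s.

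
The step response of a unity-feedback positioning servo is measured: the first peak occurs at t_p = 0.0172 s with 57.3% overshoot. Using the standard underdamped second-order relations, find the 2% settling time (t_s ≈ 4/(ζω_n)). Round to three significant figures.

ζ from %OS: ζ = |ln 0.573|/√(π²+ln²0.573) = 0.175.
From t_p = π/ω_d, ω_d = π/0.0172 = 183 rad/s, so ω_n = ω_d/√(1−ζ²) = 185 rad/s.
t_s ≈ 4/(ζω_n) = 4/(0.175·185) = 0.124 s.

t_s ≈ 0.124 s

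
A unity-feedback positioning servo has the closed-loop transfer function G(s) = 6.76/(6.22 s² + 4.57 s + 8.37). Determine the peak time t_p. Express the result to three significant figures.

t_p ≈ 2.86 s

Dividing through by 6.22: denominator becomes s² + 0.7347 s + 1.346.
So ω_n = √1.346 = 1.16 rad/s and ζ = 0.7347/(2·1.16) = 0.317.
The damped frequency ω_d = ω_n√(1−ζ²) = 1.10 rad/s. t_p = π/ω_d = 2.86 s.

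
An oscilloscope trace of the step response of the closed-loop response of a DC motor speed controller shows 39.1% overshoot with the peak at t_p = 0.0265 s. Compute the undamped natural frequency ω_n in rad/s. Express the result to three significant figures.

ω_n ≈ 124 rad/s

From the overshoot, ζ = −ln(OS)/√(π²+ln²(OS)) = 0.286.
From t_p = π/ω_d, ω_d = π/0.0265 = 119 rad/s, so ω_n = ω_d/√(1−ζ²) = 124 rad/s.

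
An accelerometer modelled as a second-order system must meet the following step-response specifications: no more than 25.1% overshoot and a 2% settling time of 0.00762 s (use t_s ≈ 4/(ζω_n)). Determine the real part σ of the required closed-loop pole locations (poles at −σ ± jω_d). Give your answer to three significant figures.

The settling-time spec alone fixes σ = ζω_n = 4/t_s = 4/0.00762 = 525.
(Overshoot then fixes ζ = 0.403 and hence ω_d = σ·√(1−ζ²)/ζ = 1190 rad/s.)

σ ≈ 525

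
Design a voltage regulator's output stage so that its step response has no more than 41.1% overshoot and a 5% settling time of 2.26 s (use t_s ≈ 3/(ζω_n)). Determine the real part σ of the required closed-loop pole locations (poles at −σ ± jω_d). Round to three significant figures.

The settling-time spec alone fixes σ = ζω_n = 3/t_s = 3/2.26 = 1.33.
(Overshoot then fixes ζ = 0.272 and hence ω_d = σ·√(1−ζ²)/ζ = 4.69 rad/s.)

σ ≈ 1.33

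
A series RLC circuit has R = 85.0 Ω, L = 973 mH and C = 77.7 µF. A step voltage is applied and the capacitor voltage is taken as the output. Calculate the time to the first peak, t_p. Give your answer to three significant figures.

t_p ≈ 0.0295 s

For a series RLC circuit (capacitor voltage as output), ω_n = 1/√(LC) = 1/√(973 mH · 77.7 µF) = 115 rad/s.
ζ = (R/2)·√(C/L) = (85.0/2)·√(77.7 µF/973 mH) = 0.380.
ω_d = ω_n√(1−ζ²) = 106 rad/s. t_p = π/ω_d = 0.0295 s.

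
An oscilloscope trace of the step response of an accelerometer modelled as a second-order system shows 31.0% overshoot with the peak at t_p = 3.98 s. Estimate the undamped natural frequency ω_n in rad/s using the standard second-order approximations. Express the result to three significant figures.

From the overshoot, ζ = −ln(OS)/√(π²+ln²(OS)) = 0.349.
From t_p = π/ω_d, ω_d = π/3.98 = 0.789 rad/s, so ω_n = ω_d/√(1−ζ²) = 0.842 rad/s.

ω_n ≈ 0.842 rad/s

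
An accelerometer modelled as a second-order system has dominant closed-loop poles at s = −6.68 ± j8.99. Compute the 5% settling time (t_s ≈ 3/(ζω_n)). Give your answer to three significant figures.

For poles at −σ ± jω_d, ζω_n = σ = 6.68, so t_s ≈ 3/σ = 0.449 s.

t_s ≈ 0.449 s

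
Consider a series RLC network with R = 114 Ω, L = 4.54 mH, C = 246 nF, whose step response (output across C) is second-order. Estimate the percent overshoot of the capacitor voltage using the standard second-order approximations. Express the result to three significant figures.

%OS ≈ 23.4%

For a series RLC circuit (capacitor voltage as output), ω_n = 1/√(LC) = 1/√(4.54 mH · 246 nF) = 29900 rad/s.
ζ = (R/2)·√(C/L) = (114/2)·√(246 nF/4.54 mH) = 0.420.
Overshoot: exp(−π·0.420/√(1−0.420²)) = 0.234, i.e. 23.4%.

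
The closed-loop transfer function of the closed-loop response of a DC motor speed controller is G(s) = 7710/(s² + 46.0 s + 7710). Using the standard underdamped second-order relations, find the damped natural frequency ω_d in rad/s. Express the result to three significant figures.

ω_d ≈ 84.7 rad/s

Matching coefficients with s² + 2ζω_n s + ω_n² gives ω_n² = 7710 ⇒ ω_n = 87.8 rad/s, and ζ = 46.0/(2ω_n) = 0.262.
ω_d = 87.8·√(1 − 0.262²) = 84.7 rad/s.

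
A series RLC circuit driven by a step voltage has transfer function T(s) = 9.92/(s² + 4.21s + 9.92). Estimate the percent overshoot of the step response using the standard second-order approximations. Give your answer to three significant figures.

Comparing the denominator to s² + 2ζω_n s + ω_n²: ω_n = √9.92 = 3.15 rad/s, and 2ζω_n = 4.21 so ζ = 4.21/(2·3.15) = 0.668.
%OS = 100·exp(−πζ/√(1−ζ²)) = 5.94%.

%OS ≈ 5.94%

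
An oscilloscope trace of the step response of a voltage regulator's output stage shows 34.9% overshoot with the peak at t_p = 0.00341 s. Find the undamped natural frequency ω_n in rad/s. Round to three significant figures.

ω_n ≈ 972 rad/s

The overshoot fixes ζ = −ln(OS)/√(π²+ln²(OS)) = 0.318.
From t_p = π/ω_d, ω_d = π/0.00341 = 921 rad/s, so ω_n = ω_d/√(1−ζ²) = 972 rad/s.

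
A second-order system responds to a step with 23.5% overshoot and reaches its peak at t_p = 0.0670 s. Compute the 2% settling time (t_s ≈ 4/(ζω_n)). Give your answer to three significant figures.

The overshoot fixes ζ = −ln(OS)/√(π²+ln²(OS)) = 0.419.
From t_p = π/ω_d, ω_d = π/0.0670 = 46.9 rad/s, so ω_n = ω_d/√(1−ζ²) = 51.6 rad/s.
t_s ≈ 4/(ζω_n) = 4/(0.419·51.6) = 0.185 s.

t_s ≈ 0.185 s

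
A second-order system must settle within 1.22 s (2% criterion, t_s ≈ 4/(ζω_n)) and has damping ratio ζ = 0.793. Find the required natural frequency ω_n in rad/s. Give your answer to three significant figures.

Rearranging t_s ≈ 4/(ζω_n) gives ω_n = 4/(ζ·t_s) = 4/(0.793 × 1.22) = 4.13 rad/s.

ω_n ≈ 4.13 rad/s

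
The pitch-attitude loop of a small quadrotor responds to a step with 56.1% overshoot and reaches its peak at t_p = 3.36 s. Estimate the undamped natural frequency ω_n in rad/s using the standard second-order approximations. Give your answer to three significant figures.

ω_n ≈ 0.951 rad/s

The overshoot fixes ζ = −ln(OS)/√(π²+ln²(OS)) = 0.181.
t_p = π/ω_d ⇒ ω_d = 0.935 rad/s; then ω_n = ω_d/√(1−ζ²) = 0.951 rad/s.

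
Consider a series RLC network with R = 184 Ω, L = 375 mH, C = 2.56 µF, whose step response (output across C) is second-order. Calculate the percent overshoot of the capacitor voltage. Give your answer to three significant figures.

%OS ≈ 45.9%

For a series RLC circuit (capacitor voltage as output), ω_n = 1/√(LC) = 1/√(375 mH · 2.56 µF) = 1020 rad/s.
ζ = (R/2)·√(C/L) = (184/2)·√(2.56 µF/375 mH) = 0.240.
%OS = 100·exp(−πζ/√(1−ζ²)) = 45.9%.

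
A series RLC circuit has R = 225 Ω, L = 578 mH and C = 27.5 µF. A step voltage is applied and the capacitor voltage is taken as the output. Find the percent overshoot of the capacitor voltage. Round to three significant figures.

For a series RLC circuit (capacitor voltage as output), ω_n = 1/√(LC) = 1/√(578 mH · 27.5 µF) = 251 rad/s.
ζ = (R/2)·√(C/L) = (225/2)·√(27.5 µF/578 mH) = 0.776.
%OS = 100 e^{−πζ/√(1−ζ²)} with ζ = 0.776 gives 2.10%.

%OS ≈ 2.10%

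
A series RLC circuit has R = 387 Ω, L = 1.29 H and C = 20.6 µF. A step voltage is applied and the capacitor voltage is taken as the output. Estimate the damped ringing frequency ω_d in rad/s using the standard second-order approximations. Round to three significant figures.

For a series RLC circuit (capacitor voltage as output), ω_n = 1/√(LC) = 1/√(1.29 H · 20.6 µF) = 194 rad/s.
ζ = (R/2)·√(C/L) = (387/2)·√(20.6 µF/1.29 H) = 0.773.
ω_d = 194·√(1 − 0.773²) = 123 rad/s.

ω_d ≈ 123 rad/s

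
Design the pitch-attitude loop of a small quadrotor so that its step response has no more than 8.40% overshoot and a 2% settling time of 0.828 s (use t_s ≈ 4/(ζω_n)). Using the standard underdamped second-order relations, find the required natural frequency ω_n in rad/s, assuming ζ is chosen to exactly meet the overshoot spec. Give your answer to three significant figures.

ω_n ≈ 7.80 rad/s

Inverting the overshoot relation: ζ = |ln 0.0840|/√(π² + ln²0.0840) = 0.619.
From t_s ≈ 4/(ζω_n): ω_n = 4/(ζ·t_s) = 4/(0.619·0.828) = 7.80 rad/s.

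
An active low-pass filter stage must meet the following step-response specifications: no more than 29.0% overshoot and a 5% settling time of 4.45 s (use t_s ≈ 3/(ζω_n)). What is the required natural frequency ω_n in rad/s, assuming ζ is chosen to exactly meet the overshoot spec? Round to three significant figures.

Inverting the overshoot relation: ζ = |ln 0.290|/√(π² + ln²0.290) = 0.367.
From t_s ≈ 3/(ζω_n): ω_n = 3/(ζ·t_s) = 3/(0.367·4.45) = 1.84 rad/s.

ω_n ≈ 1.84 rad/s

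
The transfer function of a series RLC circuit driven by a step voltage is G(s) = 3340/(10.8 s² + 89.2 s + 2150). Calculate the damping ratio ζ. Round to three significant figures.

Dividing through by 10.8: denominator becomes s² + 8.259 s + 199.1.
So ω_n = √199.1 = 14.1 rad/s and ζ = 8.259/(2·14.1) = 0.293.

ζ ≈ 0.293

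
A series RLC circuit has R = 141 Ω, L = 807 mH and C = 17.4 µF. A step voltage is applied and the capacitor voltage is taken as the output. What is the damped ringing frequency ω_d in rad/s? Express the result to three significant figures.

ω_d ≈ 252 rad/s

For a series RLC circuit (capacitor voltage as output), ω_n = 1/√(LC) = 1/√(807 mH · 17.4 µF) = 267 rad/s.
ζ = (R/2)·√(C/L) = (141/2)·√(17.4 µF/807 mH) = 0.327.
ω_d = 267·√(1 − 0.327²) = 252 rad/s.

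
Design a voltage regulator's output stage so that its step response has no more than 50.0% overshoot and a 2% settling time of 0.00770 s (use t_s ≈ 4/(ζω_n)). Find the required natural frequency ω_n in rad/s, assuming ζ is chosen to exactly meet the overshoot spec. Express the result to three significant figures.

ω_n ≈ 2410 rad/s

From %OS = 100·exp(−πζ/√(1−ζ²)), invert to get ζ = −ln(OS)/√(π² + ln²(OS)) with OS = 0.500.
−ln 0.500 = 0.6931, so ζ = 0.6931/√(π² + 0.4805) = 0.215.
From t_s ≈ 4/(ζω_n): ω_n = 4/(ζ·t_s) = 4/(0.215·0.00770) = 2410 rad/s.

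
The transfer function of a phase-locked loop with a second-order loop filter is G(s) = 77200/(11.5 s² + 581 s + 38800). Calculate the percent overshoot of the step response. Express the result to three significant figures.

Dividing through by 11.5: denominator becomes s² + 50.52 s + 3374.
So ω_n = √3374 = 58.1 rad/s and ζ = 50.52/(2·58.1) = 0.435.
%OS = 100 e^{−πζ/√(1−ζ²)} with ζ = 0.435 gives 21.9%.

%OS ≈ 21.9%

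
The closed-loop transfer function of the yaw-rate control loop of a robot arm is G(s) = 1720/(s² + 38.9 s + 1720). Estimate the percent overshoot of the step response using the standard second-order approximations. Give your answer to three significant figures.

%OS ≈ 18.9%

Comparing the denominator to s² + 2ζω_n s + ω_n²: ω_n = √1720 = 41.5 rad/s, and 2ζω_n = 38.9 so ζ = 38.9/(2·41.5) = 0.469.
Overshoot: exp(−π·0.469/√(1−0.469²)) = 0.189, i.e. 18.9%.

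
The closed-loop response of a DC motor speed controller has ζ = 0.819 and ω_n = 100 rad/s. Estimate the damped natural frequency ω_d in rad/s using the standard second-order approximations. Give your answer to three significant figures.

ω_d = ω_n√(1−ζ²) = 100·√0.329 = 57.4 rad/s.

ω_d ≈ 57.4 rad/s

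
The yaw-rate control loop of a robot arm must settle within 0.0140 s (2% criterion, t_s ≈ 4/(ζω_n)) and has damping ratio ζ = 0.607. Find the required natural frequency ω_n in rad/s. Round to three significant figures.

Rearranging t_s ≈ 4/(ζω_n) gives ω_n = 4/(ζ·t_s) = 4/(0.607 × 0.0140) = 471 rad/s.

ω_n ≈ 471 rad/s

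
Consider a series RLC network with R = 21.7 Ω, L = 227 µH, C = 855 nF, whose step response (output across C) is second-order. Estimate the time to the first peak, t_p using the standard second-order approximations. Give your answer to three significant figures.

t_p ≈ 0.0000587 s

For a series RLC circuit (capacitor voltage as output), ω_n = 1/√(LC) = 1/√(227 µH · 855 nF) = 71800 rad/s.
ζ = (R/2)·√(C/L) = (21.7/2)·√(855 nF/227 µH) = 0.666.
ω_d = 71800·√(1 − 0.666²) = 53600 rad/s. t_p = π/ω_d = 0.0000587 s.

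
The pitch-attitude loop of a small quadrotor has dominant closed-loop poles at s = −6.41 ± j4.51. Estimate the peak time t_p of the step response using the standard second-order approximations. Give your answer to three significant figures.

t_p ≈ 0.697 s

t_p = π/ω_d with ω_d = 4.51 (the imaginary part), so t_p = 0.697 s.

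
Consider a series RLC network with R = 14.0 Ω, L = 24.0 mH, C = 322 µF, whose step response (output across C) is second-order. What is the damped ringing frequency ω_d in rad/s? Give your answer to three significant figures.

For a series RLC circuit (capacitor voltage as output), ω_n = 1/√(LC) = 1/√(24.0 mH · 322 µF) = 360 rad/s.
ζ = (R/2)·√(C/L) = (14.0/2)·√(322 µF/24.0 mH) = 0.811.
ω_d = 360·√(1 − 0.811²) = 211 rad/s.

ω_d ≈ 211 rad/s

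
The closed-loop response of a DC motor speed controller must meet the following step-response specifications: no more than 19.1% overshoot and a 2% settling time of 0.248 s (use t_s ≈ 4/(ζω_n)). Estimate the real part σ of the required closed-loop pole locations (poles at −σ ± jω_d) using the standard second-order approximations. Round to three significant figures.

The settling-time spec alone fixes σ = ζω_n = 4/t_s = 4/0.248 = 16.1.
(Overshoot then fixes ζ = 0.466 and hence ω_d = σ·√(1−ζ²)/ζ = 30.6 rad/s.)

σ ≈ 16.1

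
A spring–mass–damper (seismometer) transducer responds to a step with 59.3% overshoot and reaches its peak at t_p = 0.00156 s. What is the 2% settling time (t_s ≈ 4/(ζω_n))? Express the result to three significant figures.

ζ from %OS: ζ = |ln 0.593|/√(π²+ln²0.593) = 0.164.
From t_p = π/ω_d, ω_d = π/0.00156 = 2010 rad/s, so ω_n = ω_d/√(1−ζ²) = 2040 rad/s.
t_s ≈ 4/(ζω_n) = 4/(0.164·2040) = 0.0119 s.

t_s ≈ 0.0119 s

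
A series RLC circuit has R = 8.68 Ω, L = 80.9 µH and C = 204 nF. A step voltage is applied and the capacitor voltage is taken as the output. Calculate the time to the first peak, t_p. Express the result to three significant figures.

For a series RLC circuit (capacitor voltage as output), ω_n = 1/√(LC) = 1/√(80.9 µH · 204 nF) = 246000 rad/s.
ζ = (R/2)·√(C/L) = (8.68/2)·√(204 nF/80.9 µH) = 0.218.
ω_d = 246000·√(1 − 0.218²) = 240000 rad/s. t_p = π/ω_d = 0.0000131 s.

t_p ≈ 0.0000131 s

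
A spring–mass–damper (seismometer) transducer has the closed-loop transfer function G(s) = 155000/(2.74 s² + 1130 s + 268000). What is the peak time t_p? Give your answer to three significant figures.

Dividing through by 2.74: denominator becomes s² + 412.4 s + 97810.
So ω_n = √97810 = 313 rad/s and ζ = 412.4/(2·313) = 0.659.
The damped frequency ω_d = ω_n√(1−ζ²) = 235 rad/s. t_p = π/ω_d = 0.0134 s.

t_p ≈ 0.0134 s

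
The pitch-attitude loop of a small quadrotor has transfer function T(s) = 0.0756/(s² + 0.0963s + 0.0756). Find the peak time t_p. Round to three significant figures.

ω_n = √0.0756 = 0.275 rad/s; ζ = 0.0963/(2·0.275) = 0.175.
ω_d = 0.275·√(1 − 0.175²) = 0.271 rad/s. Then t_p = π/ω_d = 11.6 s.

t_p ≈ 11.6 s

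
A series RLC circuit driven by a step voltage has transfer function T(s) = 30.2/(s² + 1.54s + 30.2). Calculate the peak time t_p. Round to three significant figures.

t_p ≈ 0.577 s

Matching coefficients with s² + 2ζω_n s + ω_n² gives ω_n² = 30.2 ⇒ ω_n = 5.50 rad/s, and ζ = 1.54/(2ω_n) = 0.140.
ω_d = ω_n√(1−ζ²) = 5.44 rad/s. Then t_p = π/ω_d = 0.577 s.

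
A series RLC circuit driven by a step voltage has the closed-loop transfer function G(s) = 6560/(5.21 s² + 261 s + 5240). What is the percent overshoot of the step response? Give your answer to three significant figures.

%OS ≈ 1.75%

Dividing through by 5.21: denominator becomes s² + 50.10 s + 1006.
So ω_n = √1006 = 31.7 rad/s and ζ = 50.10/(2·31.7) = 0.790.
Overshoot: exp(−π·0.790/√(1−0.790²)) = 0.0175, i.e. 1.75%.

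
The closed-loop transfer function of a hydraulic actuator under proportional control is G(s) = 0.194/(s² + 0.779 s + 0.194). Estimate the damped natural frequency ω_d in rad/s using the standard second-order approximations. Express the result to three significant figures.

ω_n = √0.194 = 0.440 rad/s; ζ = 0.779/(2·0.440) = 0.884.
The damped frequency ω_d = ω_n√(1−ζ²) = 0.206 rad/s.

ω_d ≈ 0.206 rad/s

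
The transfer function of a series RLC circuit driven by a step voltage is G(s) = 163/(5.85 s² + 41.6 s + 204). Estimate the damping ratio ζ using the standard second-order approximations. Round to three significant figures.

ζ ≈ 0.602

Dividing through by 5.85: denominator becomes s² + 7.111 s + 34.87.
So ω_n = √34.87 = 5.91 rad/s and ζ = 7.111/(2·5.91) = 0.602.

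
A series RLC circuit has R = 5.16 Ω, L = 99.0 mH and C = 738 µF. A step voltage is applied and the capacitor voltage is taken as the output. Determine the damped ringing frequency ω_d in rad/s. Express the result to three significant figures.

For a series RLC circuit (capacitor voltage as output), ω_n = 1/√(LC) = 1/√(99.0 mH · 738 µF) = 117 rad/s.
ζ = (R/2)·√(C/L) = (5.16/2)·√(738 µF/99.0 mH) = 0.223.
ω_d = 117·√(1 − 0.223²) = 114 rad/s.

ω_d ≈ 114 rad/s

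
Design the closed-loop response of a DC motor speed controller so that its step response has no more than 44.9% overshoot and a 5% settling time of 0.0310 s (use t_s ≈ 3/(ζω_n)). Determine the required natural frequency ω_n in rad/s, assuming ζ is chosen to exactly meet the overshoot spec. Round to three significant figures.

From %OS = 100·exp(−πζ/√(1−ζ²)), invert to get ζ = −ln(OS)/√(π² + ln²(OS)) with OS = 0.449.
−ln 0.449 = 0.8007, so ζ = 0.8007/√(π² + 0.6412) = 0.247.
Then ω_n = 3/(ζ t_s) = 3/(0.247 × 0.0310) = 392 rad/s.

ω_n ≈ 392 rad/s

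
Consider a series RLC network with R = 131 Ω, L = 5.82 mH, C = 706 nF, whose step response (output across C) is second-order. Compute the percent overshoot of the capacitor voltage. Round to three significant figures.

For a series RLC circuit (capacitor voltage as output), ω_n = 1/√(LC) = 1/√(5.82 mH · 706 nF) = 15600 rad/s.
ζ = (R/2)·√(C/L) = (131/2)·√(706 nF/5.82 mH) = 0.721.
Overshoot: exp(−π·0.721/√(1−0.721²)) = 0.0379, i.e. 3.79%.

%OS ≈ 3.79%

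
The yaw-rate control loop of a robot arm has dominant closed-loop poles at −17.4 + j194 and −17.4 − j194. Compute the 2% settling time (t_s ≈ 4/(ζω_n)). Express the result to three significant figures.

For poles at −σ ± jω_d, ζω_n = σ = 17.4, so t_s ≈ 4/σ = 0.230 s.

t_s ≈ 0.230 s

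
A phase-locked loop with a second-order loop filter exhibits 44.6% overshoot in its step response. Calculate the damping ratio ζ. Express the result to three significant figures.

Inverting the overshoot relation: ζ = |ln 0.446|/√(π² + ln²0.446) = 0.249.

ζ ≈ 0.249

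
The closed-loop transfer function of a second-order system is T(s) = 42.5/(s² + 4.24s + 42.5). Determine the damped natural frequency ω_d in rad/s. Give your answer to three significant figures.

ω_d ≈ 6.16 rad/s

Comparing the denominator to s² + 2ζω_n s + ω_n²: ω_n = √42.5 = 6.52 rad/s, and 2ζω_n = 4.24 so ζ = 4.24/(2·6.52) = 0.325.
The damped frequency ω_d = ω_n√(1−ζ²) = 6.16 rad/s.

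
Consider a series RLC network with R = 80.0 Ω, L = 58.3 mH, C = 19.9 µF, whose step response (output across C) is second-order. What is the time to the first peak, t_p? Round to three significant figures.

t_p ≈ 0.00502 s

For a series RLC circuit (capacitor voltage as output), ω_n = 1/√(LC) = 1/√(58.3 mH · 19.9 µF) = 928 rad/s.
ζ = (R/2)·√(C/L) = (80.0/2)·√(19.9 µF/58.3 mH) = 0.739.
ω_d = ω_n√(1−ζ²) = 625 rad/s. t_p = π/ω_d = 0.00502 s.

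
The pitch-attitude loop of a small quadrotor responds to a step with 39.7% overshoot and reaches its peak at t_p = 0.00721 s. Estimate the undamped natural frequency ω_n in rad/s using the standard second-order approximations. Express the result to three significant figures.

From the overshoot, ζ = −ln(OS)/√(π²+ln²(OS)) = 0.282.
From t_p = π/ω_d, ω_d = π/0.00721 = 436 rad/s, so ω_n = ω_d/√(1−ζ²) = 454 rad/s.

ω_n ≈ 454 rad/s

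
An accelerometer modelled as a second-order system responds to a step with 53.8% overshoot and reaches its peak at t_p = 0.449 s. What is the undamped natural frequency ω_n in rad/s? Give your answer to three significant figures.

ζ from %OS: ζ = |ln 0.538|/√(π²+ln²0.538) = 0.194.
From t_p = π/ω_d, ω_d = π/0.449 = 7.00 rad/s, so ω_n = ω_d/√(1−ζ²) = 7.13 rad/s.

ω_n ≈ 7.13 rad/s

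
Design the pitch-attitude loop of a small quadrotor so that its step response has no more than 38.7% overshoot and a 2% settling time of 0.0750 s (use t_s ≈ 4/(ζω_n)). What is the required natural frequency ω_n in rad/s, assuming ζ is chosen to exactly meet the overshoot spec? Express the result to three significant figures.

ω_n ≈ 184 rad/s

From %OS = 100·exp(−πζ/√(1−ζ²)), invert to get ζ = −ln(OS)/√(π² + ln²(OS)) with OS = 0.387.
−ln 0.387 = 0.9493, so ζ = 0.9493/√(π² + 0.9012) = 0.289.
Then ω_n = 4/(ζ t_s) = 4/(0.289 × 0.0750) = 184 rad/s.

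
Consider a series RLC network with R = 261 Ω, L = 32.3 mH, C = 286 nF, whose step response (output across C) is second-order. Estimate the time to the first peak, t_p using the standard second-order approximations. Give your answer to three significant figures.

t_p ≈ 0.000328 s

For a series RLC circuit (capacitor voltage as output), ω_n = 1/√(LC) = 1/√(32.3 mH · 286 nF) = 10400 rad/s.
ζ = (R/2)·√(C/L) = (261/2)·√(286 nF/32.3 mH) = 0.388.
ω_d = 10400·√(1 − 0.388²) = 9590 rad/s. t_p = π/ω_d = 0.000328 s.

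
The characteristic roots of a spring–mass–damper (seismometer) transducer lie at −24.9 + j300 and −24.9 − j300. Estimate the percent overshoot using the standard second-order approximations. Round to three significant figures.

%OS ≈ 77.0%

The poles are at −σ ± jω_d with σ = 24.9 and ω_d = 300, so ω_n = √(σ²+ω_d²) = 301 rad/s and ζ = σ/ω_n = 0.0827.
%OS = 100 e^{−πζ/√(1−ζ²)} with ζ = 0.0827 gives 77.0%.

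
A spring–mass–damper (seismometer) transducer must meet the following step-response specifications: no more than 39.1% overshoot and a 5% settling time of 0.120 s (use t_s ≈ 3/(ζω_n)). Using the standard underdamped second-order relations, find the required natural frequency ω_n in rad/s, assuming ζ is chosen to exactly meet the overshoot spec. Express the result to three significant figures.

ζ = −ln(OS)/√(π² + (ln OS)²). With OS = 0.391, ln OS = −0.9390 and ζ = 0.9390/3.279 = 0.286.
Then ω_n = 3/(ζ t_s) = 3/(0.286 × 0.120) = 87.3 rad/s.

ω_n ≈ 87.3 rad/s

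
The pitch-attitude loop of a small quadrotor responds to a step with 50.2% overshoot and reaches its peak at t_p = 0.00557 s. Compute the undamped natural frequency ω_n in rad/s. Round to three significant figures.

ω_n ≈ 577 rad/s

ζ from %OS: ζ = |ln 0.502|/√(π²+ln²0.502) = 0.214.
t_p = π/ω_d ⇒ ω_d = 564 rad/s; then ω_n = ω_d/√(1−ζ²) = 577 rad/s.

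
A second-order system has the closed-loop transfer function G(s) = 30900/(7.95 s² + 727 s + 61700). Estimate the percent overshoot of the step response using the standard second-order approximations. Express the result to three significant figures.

%OS ≈ 14.8%

Dividing through by 7.95: denominator becomes s² + 91.45 s + 7761.
So ω_n = √7761 = 88.1 rad/s and ζ = 91.45/(2·88.1) = 0.519.
%OS = 100 e^{−πζ/√(1−ζ²)} with ζ = 0.519 gives 14.8%.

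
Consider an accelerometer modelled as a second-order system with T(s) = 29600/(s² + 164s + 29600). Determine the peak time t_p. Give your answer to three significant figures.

t_p ≈ 0.0208 s

Comparing the denominator to s² + 2ζω_n s + ω_n²: ω_n = √29600 = 172 rad/s, and 2ζω_n = 164 so ζ = 164/(2·172) = 0.477.
The damped frequency ω_d = ω_n√(1−ζ²) = 151 rad/s. Then t_p = π/ω_d = 0.0208 s.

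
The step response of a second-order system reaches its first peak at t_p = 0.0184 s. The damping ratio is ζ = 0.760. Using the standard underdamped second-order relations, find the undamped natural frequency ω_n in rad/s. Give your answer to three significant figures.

Peak time t_p = π/ω_d, so ω_d = π/t_p = π/0.0184 = 171 rad/s.
ω_n = ω_d/√(1−ζ²) = 171/√0.422 = 263 rad/s.

ω_n ≈ 263 rad/s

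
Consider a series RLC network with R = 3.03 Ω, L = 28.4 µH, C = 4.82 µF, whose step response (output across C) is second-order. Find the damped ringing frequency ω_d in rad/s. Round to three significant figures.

For a series RLC circuit (capacitor voltage as output), ω_n = 1/√(LC) = 1/√(28.4 µH · 4.82 µF) = 85500 rad/s.
ζ = (R/2)·√(C/L) = (3.03/2)·√(4.82 µF/28.4 µH) = 0.624.
ω_d = ω_n√(1−ζ²) = 66800 rad/s.

ω_d ≈ 66800 rad/s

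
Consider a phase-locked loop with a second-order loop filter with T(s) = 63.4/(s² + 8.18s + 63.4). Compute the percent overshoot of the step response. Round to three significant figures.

Comparing the denominator to s² + 2ζω_n s + ω_n²: ω_n = √63.4 = 7.96 rad/s, and 2ζω_n = 8.18 so ζ = 8.18/(2·7.96) = 0.514.
Overshoot: exp(−π·0.514/√(1−0.514²)) = 0.152, i.e. 15.2%.

%OS ≈ 15.2%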